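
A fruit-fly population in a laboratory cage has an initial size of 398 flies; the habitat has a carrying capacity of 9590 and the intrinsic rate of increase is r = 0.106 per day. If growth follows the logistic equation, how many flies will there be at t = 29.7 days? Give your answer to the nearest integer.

4816 flies

A = (K − N₀)/N₀ = (9590 − 398)/398 = 23.095.
N(t) = K/(1 + A·e^(−rt)) = 9590/(1 + 23.095×e^(−0.106×29.7)).
e^(−3.148) = 0.042929; denominator = 1 + 23.095×0.042929 = 1.9915.
N = 9590/1.9915 = 4815.53.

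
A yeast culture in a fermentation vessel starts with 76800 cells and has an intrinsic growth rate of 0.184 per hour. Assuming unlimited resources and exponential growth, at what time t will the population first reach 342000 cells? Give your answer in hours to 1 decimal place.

Set N₀·e^(rt) = 342000: e^(0.184·t) = 342000/76800 = 4.4531.
0.184·t = ln(4.4531) = 1.4936, so t = 1.4936/0.184 = 8.1174.

8.1 hours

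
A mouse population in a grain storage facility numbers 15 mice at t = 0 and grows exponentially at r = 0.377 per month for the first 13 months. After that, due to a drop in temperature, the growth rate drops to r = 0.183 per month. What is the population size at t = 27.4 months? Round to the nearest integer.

Phase 1: N(13) = 15·e^(0.377×13) = 15·e^4.901 = 2016.36.
Phase 2 runs for 27.4 − 13 = 14.4 months at r = 0.183.
N(27.4) = 2016.36·e^(0.183×14.4) = 2016.36·e^2.635 = 28120.4.

28120 mice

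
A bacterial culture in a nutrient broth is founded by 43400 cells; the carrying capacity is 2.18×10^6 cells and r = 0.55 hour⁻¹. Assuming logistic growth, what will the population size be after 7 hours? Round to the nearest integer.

1064656 cells

A = (K − N₀)/N₀ = (2.18×10^6 − 43400)/43400 = 49.23.
N(t) = K/(1 + A·e^(−rt)) = 2.18×10^6/(1 + 49.23×e^(−0.55×7)).
e^(−3.85) = 0.02128; denominator = 1 + 49.23×0.02128 = 2.0476.
N = 2.18×10^6/2.0476 = 1.064656×10^6.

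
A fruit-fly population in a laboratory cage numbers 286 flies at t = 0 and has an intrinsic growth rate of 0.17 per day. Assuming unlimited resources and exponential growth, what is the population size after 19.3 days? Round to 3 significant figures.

7610 flies

N(t) = N₀·e^(rt) = 286 × e^(0.17×19.3) = 286 × e^3.281.
e^3.281 ≈ 26.602, so N ≈ 286 × 26.602 = 7608.28.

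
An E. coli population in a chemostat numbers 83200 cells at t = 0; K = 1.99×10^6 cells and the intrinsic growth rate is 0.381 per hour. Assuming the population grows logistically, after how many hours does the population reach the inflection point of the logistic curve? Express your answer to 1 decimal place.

8.2 hours

Logistic growth is fastest at N = K/2 = 995000.
A = (K − N₀)/N₀ = 22.918. Set K/(1 + A·e^(−rt)) = K/2 → A·e^(−rt) = 1.
e^(−0.381t) = 1/22.918 = 0.0436333, so t = ln(22.918)/0.381 = 3.1319/0.381 = 8.2203.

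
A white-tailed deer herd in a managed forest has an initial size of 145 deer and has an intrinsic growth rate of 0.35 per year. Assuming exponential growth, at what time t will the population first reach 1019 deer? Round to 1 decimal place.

5.6 years

Set N₀·e^(rt) = 1019: e^(0.35·t) = 1019/145 = 7.0276.
0.35·t = ln(7.0276) = 1.9498, so t = 1.9498/0.35 = 5.571.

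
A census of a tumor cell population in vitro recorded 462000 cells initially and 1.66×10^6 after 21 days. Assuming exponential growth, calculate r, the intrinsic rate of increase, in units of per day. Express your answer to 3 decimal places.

From N(t) = N₀·e^(rt): e^(r·21) = 1.66×10^6/462000 = 3.5931.
r·21 = ln(3.5931) = 1.279, so r = 1.279/21 = 0.060905.

0.061 per day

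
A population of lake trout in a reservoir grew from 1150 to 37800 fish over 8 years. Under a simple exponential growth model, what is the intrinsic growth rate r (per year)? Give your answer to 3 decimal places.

0.437 per year

From N(t) = N₀·e^(rt): e^(r·8) = 37800/1150 = 32.87.
r·8 = ln(32.87) = 3.4925, so r = 3.4925/8 = 0.43657.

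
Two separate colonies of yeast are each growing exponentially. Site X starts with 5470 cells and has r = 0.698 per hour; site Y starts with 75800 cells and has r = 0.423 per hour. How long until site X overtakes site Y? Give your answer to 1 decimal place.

9.6 hours

Set 5470·e^(0.698t) = 75800·e^(0.423t).
e^((0.698 − 0.423)t) = 75800/5470 → e^(0.275·t) = 13.857.
0.275·t = ln(13.857) = 2.6288, so t = 2.6288/0.275 = 9.5593.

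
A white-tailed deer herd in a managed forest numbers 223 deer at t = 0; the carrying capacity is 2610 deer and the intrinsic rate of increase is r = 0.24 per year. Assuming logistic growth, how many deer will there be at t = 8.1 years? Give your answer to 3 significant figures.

A = (K − N₀)/N₀ = (2610 − 223)/223 = 10.704.
N(t) = K/(1 + A·e^(−rt)) = 2610/(1 + 10.704×e^(−0.24×8.1)).
e^(−1.944) = 0.14313; denominator = 1 + 10.704×0.14313 = 2.5321.
N = 2610/2.5321 = 1030.78.

1030 deer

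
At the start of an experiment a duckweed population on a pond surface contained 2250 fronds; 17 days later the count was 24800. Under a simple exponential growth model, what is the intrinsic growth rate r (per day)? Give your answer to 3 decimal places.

From N(t) = N₀·e^(rt): e^(r·17) = 24800/2250 = 11.022.
r·17 = ln(11.022) = 2.3999, so r = 2.3999/17 = 0.14117.

0.141 per day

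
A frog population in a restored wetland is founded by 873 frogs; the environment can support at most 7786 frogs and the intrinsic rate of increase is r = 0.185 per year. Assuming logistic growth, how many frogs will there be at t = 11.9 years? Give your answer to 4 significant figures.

A = (K − N₀)/N₀ = (7786 − 873)/873 = 7.9187.
N(t) = K/(1 + A·e^(−rt)) = 7786/(1 + 7.9187×e^(−0.185×11.9)).
e^(−2.202) = 0.11064; denominator = 1 + 7.9187×0.11064 = 1.8761.
N = 7786/1.8761 = 4150.1.

4150 frogs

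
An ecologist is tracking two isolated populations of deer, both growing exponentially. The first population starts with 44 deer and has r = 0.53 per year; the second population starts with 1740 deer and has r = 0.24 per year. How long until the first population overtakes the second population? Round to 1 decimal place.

Set 44·e^(0.53t) = 1740·e^(0.24t).
e^((0.53 − 0.24)t) = 1740/44 → e^(0.29·t) = 39.545.
0.29·t = ln(39.545) = 3.6775, so t = 3.6775/0.29 = 12.681.

12.7 years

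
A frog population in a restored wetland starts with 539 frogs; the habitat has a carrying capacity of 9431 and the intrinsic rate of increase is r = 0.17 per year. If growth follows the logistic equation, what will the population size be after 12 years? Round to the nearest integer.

A = (K − N₀)/N₀ = (9431 − 539)/539 = 16.497.
N(t) = K/(1 + A·e^(−rt)) = 9431/(1 + 16.497×e^(−0.17×12)).
e^(−2.04) = 0.13003; denominator = 1 + 16.497×0.13003 = 3.1451.
N = 9431/3.1451 = 2998.62.

2999 frogs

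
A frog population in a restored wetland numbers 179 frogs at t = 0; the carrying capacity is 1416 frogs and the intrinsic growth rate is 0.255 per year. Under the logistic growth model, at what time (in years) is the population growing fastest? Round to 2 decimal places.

Logistic growth is fastest at N = K/2 = 708.
A = (K − N₀)/N₀ = 6.9106. Set K/(1 + A·e^(−rt)) = K/2 → A·e^(−rt) = 1.
e^(−0.255t) = 1/6.9106 = 0.144705, so t = ln(6.9106)/0.255 = 1.9331/0.255 = 7.5806.

7.58 years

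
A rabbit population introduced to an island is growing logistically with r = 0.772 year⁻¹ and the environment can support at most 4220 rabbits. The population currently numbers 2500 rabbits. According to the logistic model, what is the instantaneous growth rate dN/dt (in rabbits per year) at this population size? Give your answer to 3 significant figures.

dN/dt = rN(1 − N/K) = 0.772 × 2500 × (1 − 2500/4220).
1 − 2500/4220 = 0.40758; dN/dt = 0.772 × 2500 × 0.40758 = 786.64.

787 rabbits per year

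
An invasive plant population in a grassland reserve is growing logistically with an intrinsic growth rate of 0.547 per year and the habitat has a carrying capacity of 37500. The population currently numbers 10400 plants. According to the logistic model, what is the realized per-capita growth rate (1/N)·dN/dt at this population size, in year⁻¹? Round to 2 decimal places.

0.40 per year

(1/N)·dN/dt = r(1 − N/K) = 0.547 × (1 − 10400/37500).
= 0.547 × 0.72267 = 0.3953.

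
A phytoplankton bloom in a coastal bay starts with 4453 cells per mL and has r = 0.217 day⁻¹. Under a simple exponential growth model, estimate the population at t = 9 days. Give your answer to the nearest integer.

31393 cells per mL

N(t) = N₀·e^(rt) = 4453 × e^(0.217×9) = 4453 × e^1.953.
e^1.953 ≈ 7.0498, so N ≈ 4453 × 7.0498 = 31392.8.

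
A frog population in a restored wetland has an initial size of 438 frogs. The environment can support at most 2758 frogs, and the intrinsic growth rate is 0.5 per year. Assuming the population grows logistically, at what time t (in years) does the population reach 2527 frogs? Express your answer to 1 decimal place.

8.1 years

A = (K − N₀)/N₀ = (2758 − 438)/438 = 5.2968.
Solve 2758/(1 + 5.2968·e^(−0.5t)) = 2527: 1 + 5.2968·e^(−0.5t) = 1.0914, so e^(−0.5t) = 0.0172581.
−0.5·t = ln(0.0172581) = -4.0595, so t = 4.0595/0.5 = 8.1189.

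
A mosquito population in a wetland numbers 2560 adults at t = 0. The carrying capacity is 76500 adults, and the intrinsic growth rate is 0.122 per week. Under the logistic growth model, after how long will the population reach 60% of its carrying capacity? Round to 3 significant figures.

A = (K − N₀)/N₀ = (76500 − 2560)/2560 = 28.883.
Solve 76500/(1 + 28.883·e^(−0.122t)) = 45900: 1 + 28.883·e^(−0.122t) = 1.6667, so e^(−0.122t) = 0.0230818.
−0.122·t = ln(0.0230818) = -3.7687, so t = 3.7687/0.122 = 30.891.

30.9 weeks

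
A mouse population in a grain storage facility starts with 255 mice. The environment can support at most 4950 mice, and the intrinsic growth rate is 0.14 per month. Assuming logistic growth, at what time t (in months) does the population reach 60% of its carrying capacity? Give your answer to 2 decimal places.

A = (K − N₀)/N₀ = (4950 − 255)/255 = 18.412.
Solve 4950/(1 + 18.412·e^(−0.14t)) = 2970: 1 + 18.412·e^(−0.14t) = 1.6667, so e^(−0.14t) = 0.0362087.
−0.14·t = ln(0.0362087) = -3.3185, so t = 3.3185/0.14 = 23.703.

23.70 months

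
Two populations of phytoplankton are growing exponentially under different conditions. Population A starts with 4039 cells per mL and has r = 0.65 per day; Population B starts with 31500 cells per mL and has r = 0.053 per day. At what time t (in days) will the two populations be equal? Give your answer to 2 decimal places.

3.44 days

Set 4039·e^(0.65t) = 31500·e^(0.053t).
e^((0.65 − 0.053)t) = 31500/4039 → e^(0.597·t) = 7.799.
0.597·t = ln(7.799) = 2.054, so t = 2.054/0.597 = 3.4405.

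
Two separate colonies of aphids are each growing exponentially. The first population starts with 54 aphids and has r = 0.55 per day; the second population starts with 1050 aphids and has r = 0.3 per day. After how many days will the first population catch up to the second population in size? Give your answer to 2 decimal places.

11.87 days

Set 54·e^(0.55t) = 1050·e^(0.3t).
e^((0.55 − 0.3)t) = 1050/54 → e^(0.25·t) = 19.444.
0.25·t = ln(19.444) = 2.9676, so t = 2.9676/0.25 = 11.87.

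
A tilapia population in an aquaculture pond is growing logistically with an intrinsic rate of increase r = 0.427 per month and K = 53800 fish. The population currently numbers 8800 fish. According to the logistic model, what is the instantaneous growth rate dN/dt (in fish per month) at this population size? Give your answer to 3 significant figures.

dN/dt = rN(1 − N/K) = 0.427 × 8800 × (1 − 8800/53800).
1 − 8800/53800 = 0.83643; dN/dt = 0.427 × 8800 × 0.83643 = 3143.

3140 fish per month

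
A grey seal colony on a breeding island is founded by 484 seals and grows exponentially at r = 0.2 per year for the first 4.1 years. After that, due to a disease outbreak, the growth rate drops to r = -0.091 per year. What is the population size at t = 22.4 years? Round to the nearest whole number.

Phase 1: N(4.1) = 484·e^(0.2×4.1) = 484·e^0.82 = 1098.92.
Phase 2 runs for 22.4 − 4.1 = 18.3 years at r = -0.091.
N(22.4) = 1098.92·e^(-0.091×18.3) = 1098.92·e^-1.665 = 207.843.

208 seals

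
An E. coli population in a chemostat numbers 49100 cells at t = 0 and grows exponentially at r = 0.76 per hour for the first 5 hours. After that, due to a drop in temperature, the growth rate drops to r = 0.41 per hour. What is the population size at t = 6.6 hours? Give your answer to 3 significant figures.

4230000 cells

Phase 1: N(5) = 49100·e^(0.76×5) = 49100·e^3.8 = 2.194828×10^6.
Phase 2 runs for 6.6 − 5 = 1.6 hours at r = 0.41.
N(6.6) = 2.194828×10^6·e^(0.41×1.6) = 2.194828×10^6·e^0.656 = 4.229584×10^6.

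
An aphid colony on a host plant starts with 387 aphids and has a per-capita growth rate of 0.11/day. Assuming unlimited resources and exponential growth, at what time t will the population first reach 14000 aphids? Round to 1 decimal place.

32.6 days

Set N₀·e^(rt) = 14000: e^(0.11·t) = 14000/387 = 36.176.
0.11·t = ln(36.176) = 3.5884, so t = 3.5884/0.11 = 32.622.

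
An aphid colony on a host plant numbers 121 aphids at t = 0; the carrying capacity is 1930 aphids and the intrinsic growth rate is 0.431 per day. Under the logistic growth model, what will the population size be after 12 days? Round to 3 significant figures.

1780 aphids

A = (K − N₀)/N₀ = (1930 − 121)/121 = 14.95.
N(t) = K/(1 + A·e^(−rt)) = 1930/(1 + 14.95×e^(−0.431×12)).
e^(−5.172) = 0.0056732; denominator = 1 + 14.95×0.0056732 = 1.0848.
N = 1930/1.0848 = 1779.1.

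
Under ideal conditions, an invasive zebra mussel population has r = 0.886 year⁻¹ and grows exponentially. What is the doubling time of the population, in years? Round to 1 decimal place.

Doubling time t_d = ln(2)/r = 0.6931/0.886 = 0.78233.

0.8 years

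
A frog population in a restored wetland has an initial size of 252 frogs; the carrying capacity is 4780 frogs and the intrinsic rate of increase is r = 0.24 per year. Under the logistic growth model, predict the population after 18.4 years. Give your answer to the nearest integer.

3927 frogs

A = (K − N₀)/N₀ = (4780 − 252)/252 = 17.968.
N(t) = K/(1 + A·e^(−rt)) = 4780/(1 + 17.968×e^(−0.24×18.4)).
e^(−4.416) = 0.012082; denominator = 1 + 17.968×0.012082 = 1.2171.
N = 4780/1.2171 = 3927.37.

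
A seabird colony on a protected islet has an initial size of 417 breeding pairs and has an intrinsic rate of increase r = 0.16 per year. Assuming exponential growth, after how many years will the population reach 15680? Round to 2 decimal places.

22.67 years

Set N₀·e^(rt) = 15680: e^(0.16·t) = 15680/417 = 37.602.
0.16·t = ln(37.602) = 3.6271, so t = 3.6271/0.16 = 22.669.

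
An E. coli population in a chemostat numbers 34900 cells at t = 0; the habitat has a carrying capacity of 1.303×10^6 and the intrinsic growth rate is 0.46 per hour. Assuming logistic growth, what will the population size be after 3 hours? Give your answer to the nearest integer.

A = (K − N₀)/N₀ = (1.303×10^6 − 34900)/34900 = 36.335.
N(t) = K/(1 + A·e^(−rt)) = 1.303×10^6/(1 + 36.335×e^(−0.46×3)).
e^(−1.38) = 0.25158; denominator = 1 + 36.335×0.25158 = 10.141.
N = 1.303×10^6/10.141 = 128486.

128486 cells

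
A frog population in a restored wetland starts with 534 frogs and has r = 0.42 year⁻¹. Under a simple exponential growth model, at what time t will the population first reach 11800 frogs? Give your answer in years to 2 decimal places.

Set N₀·e^(rt) = 11800: e^(0.42·t) = 11800/534 = 22.097.
0.42·t = ln(22.097) = 3.0955, so t = 3.0955/0.42 = 7.3701.

7.37 years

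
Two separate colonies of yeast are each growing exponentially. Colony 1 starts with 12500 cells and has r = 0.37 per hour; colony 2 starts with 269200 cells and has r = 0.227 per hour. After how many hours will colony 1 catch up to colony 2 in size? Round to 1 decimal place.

Set 12500·e^(0.37t) = 269200·e^(0.227t).
e^((0.37 − 0.227)t) = 269200/12500 → e^(0.143·t) = 21.536.
0.143·t = ln(21.536) = 3.0697, so t = 3.0697/0.143 = 21.467.

21.5 hours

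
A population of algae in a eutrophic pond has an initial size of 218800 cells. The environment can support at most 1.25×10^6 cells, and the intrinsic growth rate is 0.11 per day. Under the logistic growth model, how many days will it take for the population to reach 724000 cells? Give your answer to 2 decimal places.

A = (K − N₀)/N₀ = (1.25×10^6 − 218800)/218800 = 4.713.
Solve 1.25×10^6/(1 + 4.713·e^(−0.11t)) = 724000: 1 + 4.713·e^(−0.11t) = 1.7265, so e^(−0.11t) = 0.154153.
−0.11·t = ln(0.154153) = -1.8698, so t = 1.8698/0.11 = 16.998.

17.00 days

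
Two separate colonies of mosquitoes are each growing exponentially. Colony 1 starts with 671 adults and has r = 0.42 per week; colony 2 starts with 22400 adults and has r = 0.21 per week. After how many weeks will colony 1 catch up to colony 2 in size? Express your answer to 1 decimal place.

Set 671·e^(0.42t) = 22400·e^(0.21t).
e^((0.42 − 0.21)t) = 22400/671 → e^(0.21·t) = 33.383.
0.21·t = ln(33.383) = 3.508, so t = 3.508/0.21 = 16.705.

16.7 weeks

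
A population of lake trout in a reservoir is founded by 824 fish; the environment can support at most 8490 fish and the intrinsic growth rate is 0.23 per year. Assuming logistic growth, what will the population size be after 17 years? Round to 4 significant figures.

7156 fish

A = (K − N₀)/N₀ = (8490 − 824)/824 = 9.3034.
N(t) = K/(1 + A·e^(−rt)) = 8490/(1 + 9.3034×e^(−0.23×17)).
e^(−3.91) = 0.020041; denominator = 1 + 9.3034×0.020041 = 1.1864.
N = 8490/1.1864 = 7155.83.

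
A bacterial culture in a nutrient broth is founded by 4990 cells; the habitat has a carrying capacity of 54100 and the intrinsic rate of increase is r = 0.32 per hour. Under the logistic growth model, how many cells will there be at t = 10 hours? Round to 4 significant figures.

A = (K − N₀)/N₀ = (54100 − 4990)/4990 = 9.8417.
N(t) = K/(1 + A·e^(−rt)) = 54100/(1 + 9.8417×e^(−0.32×10)).
e^(−3.2) = 0.040762; denominator = 1 + 9.8417×0.040762 = 1.4012.
N = 54100/1.4012 = 38610.6.

38610 cells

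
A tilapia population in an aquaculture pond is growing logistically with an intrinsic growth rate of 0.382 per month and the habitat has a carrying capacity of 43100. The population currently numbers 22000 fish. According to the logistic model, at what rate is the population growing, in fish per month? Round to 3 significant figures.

dN/dt = rN(1 − N/K) = 0.382 × 22000 × (1 − 22000/43100).
1 − 22000/43100 = 0.48956; dN/dt = 0.382 × 22000 × 0.48956 = 4114.3.

4110 fish per month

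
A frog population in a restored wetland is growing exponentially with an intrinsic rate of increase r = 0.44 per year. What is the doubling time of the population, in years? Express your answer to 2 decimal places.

1.58 years

Doubling time t_d = ln(2)/r = 0.6931/0.44 = 1.5753.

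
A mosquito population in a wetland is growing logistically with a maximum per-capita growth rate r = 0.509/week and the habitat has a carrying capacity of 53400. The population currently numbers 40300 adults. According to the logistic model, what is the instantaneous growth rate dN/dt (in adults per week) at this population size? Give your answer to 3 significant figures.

dN/dt = rN(1 − N/K) = 0.509 × 40300 × (1 − 40300/53400).
1 − 40300/53400 = 0.24532; dN/dt = 0.509 × 40300 × 0.24532 = 5032.1.

5030 adults per week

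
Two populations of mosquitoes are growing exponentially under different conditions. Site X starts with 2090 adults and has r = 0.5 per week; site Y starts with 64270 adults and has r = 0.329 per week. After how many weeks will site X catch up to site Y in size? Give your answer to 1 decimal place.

20.0 weeks

Set 2090·e^(0.5t) = 64270·e^(0.329t).
e^((0.5 − 0.329)t) = 64270/2090 → e^(0.171·t) = 30.751.
0.171·t = ln(30.751) = 3.4259, so t = 3.4259/0.171 = 20.035.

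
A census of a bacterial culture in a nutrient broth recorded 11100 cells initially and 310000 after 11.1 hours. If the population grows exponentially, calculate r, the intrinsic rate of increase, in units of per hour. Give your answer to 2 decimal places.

From N(t) = N₀·e^(rt): e^(r·11.1) = 310000/11100 = 27.928.
r·11.1 = ln(27.928) = 3.3296, so r = 3.3296/11.1 = 0.29997.

0.30 per hour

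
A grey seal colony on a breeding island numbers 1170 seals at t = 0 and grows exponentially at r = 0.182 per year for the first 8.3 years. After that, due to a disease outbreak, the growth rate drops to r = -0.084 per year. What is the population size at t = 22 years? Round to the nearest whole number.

Phase 1: N(8.3) = 1170·e^(0.182×8.3) = 1170·e^1.511 = 5299.45.
Phase 2 runs for 22 − 8.3 = 13.7 years at r = -0.084.
N(22) = 5299.45·e^(-0.084×13.7) = 5299.45·e^-1.151 = 1676.66.

1677 seals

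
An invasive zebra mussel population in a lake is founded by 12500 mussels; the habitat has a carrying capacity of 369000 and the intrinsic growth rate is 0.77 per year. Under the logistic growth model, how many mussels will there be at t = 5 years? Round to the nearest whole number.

A = (K − N₀)/N₀ = (369000 − 12500)/12500 = 28.52.
N(t) = K/(1 + A·e^(−rt)) = 369000/(1 + 28.52×e^(−0.77×5)).
e^(−3.85) = 0.02128; denominator = 1 + 28.52×0.02128 = 1.6069.
N = 369000/1.6069 = 229635.

229635 mussels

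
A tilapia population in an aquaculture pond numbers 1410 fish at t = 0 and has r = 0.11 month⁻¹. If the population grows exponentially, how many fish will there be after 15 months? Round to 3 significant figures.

N(t) = N₀·e^(rt) = 1410 × e^(0.11×15) = 1410 × e^1.65.
e^1.65 ≈ 5.207, so N ≈ 1410 × 5.207 = 7341.84.

7340 fish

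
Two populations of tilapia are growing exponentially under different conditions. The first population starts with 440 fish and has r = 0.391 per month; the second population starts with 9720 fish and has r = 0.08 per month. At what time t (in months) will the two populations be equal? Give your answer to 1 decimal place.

Set 440·e^(0.391t) = 9720·e^(0.08t).
e^((0.391 − 0.08)t) = 9720/440 → e^(0.311·t) = 22.091.
0.311·t = ln(22.091) = 3.0952, so t = 3.0952/0.311 = 9.9523.

10.0 months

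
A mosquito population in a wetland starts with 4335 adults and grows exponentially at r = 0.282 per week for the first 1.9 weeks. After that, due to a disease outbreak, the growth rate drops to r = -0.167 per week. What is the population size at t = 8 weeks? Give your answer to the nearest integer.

Phase 1: N(1.9) = 4335·e^(0.282×1.9) = 4335·e^0.5358 = 7407.71.
Phase 2 runs for 8 − 1.9 = 6.1 weeks at r = -0.167.
N(8) = 7407.71·e^(-0.167×6.1) = 7407.71·e^-1.019 = 2674.66.

2675 adults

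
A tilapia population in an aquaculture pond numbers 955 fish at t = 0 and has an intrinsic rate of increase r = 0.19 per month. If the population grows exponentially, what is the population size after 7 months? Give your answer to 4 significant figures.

N(t) = N₀·e^(rt) = 955 × e^(0.19×7) = 955 × e^1.33.
e^1.33 ≈ 3.781, so N ≈ 955 × 3.781 = 3610.9.

3611 fish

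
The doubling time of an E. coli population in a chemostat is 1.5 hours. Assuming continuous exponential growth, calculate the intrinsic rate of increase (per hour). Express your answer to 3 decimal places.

0.462 per hour

r = ln(2)/t_d = 0.6931/1.5 = 0.4621.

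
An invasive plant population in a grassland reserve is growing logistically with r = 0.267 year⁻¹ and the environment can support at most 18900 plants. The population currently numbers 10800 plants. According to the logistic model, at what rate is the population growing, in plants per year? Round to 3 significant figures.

1240 plants per year

dN/dt = rN(1 − N/K) = 0.267 × 10800 × (1 − 10800/18900).
1 − 10800/18900 = 0.42857; dN/dt = 0.267 × 10800 × 0.42857 = 1235.8.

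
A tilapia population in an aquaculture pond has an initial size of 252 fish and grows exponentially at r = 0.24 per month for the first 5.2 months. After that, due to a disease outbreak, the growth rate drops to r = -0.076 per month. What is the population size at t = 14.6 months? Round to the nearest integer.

430 fish

Phase 1: N(5.2) = 252·e^(0.24×5.2) = 252·e^1.248 = 877.809.
Phase 2 runs for 14.6 − 5.2 = 9.4 months at r = -0.076.
N(14.6) = 877.809·e^(-0.076×9.4) = 877.809·e^-0.7144 = 429.675.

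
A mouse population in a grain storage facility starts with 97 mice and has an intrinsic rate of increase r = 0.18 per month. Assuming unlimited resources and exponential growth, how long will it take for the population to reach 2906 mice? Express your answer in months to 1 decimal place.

18.9 months

Set N₀·e^(rt) = 2906: e^(0.18·t) = 2906/97 = 29.959.
0.18·t = ln(29.959) = 3.3998, so t = 3.3998/0.18 = 18.888.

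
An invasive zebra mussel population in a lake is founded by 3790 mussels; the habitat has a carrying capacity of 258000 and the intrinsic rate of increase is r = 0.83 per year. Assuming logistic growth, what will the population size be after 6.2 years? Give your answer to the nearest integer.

A = (K − N₀)/N₀ = (258000 − 3790)/3790 = 67.074.
N(t) = K/(1 + A·e^(−rt)) = 258000/(1 + 67.074×e^(−0.83×6.2)).
e^(−5.146) = 0.0058226; denominator = 1 + 67.074×0.0058226 = 1.3905.
N = 258000/1.3905 = 185538.

185538 mussels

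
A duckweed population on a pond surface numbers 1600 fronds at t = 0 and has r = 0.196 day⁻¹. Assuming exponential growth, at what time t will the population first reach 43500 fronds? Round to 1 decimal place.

Set N₀·e^(rt) = 43500: e^(0.196·t) = 43500/1600 = 27.188.
0.196·t = ln(27.188) = 3.3028, so t = 3.3028/0.196 = 16.851.

16.9 days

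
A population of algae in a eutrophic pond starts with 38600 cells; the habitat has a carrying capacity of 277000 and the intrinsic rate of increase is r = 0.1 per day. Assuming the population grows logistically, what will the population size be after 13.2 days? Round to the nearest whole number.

A = (K − N₀)/N₀ = (277000 − 38600)/38600 = 6.1762.
N(t) = K/(1 + A·e^(−rt)) = 277000/(1 + 6.1762×e^(−0.1×13.2)).
e^(−1.32) = 0.26714; denominator = 1 + 6.1762×0.26714 = 2.6499.
N = 277000/2.6499 = 104533.

104533 cells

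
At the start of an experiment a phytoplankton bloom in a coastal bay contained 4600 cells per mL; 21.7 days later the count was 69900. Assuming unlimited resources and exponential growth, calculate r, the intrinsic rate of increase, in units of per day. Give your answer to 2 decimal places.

From N(t) = N₀·e^(rt): e^(r·21.7) = 69900/4600 = 15.196.
r·21.7 = ln(15.196) = 2.721, so r = 2.721/21.7 = 0.12539.

0.13 per day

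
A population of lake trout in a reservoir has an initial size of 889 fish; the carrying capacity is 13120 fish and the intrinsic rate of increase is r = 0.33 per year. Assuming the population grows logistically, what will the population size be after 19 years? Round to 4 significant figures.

12790 fish

A = (K − N₀)/N₀ = (13120 − 889)/889 = 13.758.
N(t) = K/(1 + A·e^(−rt)) = 13120/(1 + 13.758×e^(−0.33×19)).
e^(−6.27) = 0.0018922; denominator = 1 + 13.758×0.0018922 = 1.026.
N = 13120/1.026 = 12787.1.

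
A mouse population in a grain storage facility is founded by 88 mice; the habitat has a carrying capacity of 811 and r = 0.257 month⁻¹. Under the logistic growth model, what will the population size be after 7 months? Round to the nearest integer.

A = (K − N₀)/N₀ = (811 − 88)/88 = 8.2159.
N(t) = K/(1 + A·e^(−rt)) = 811/(1 + 8.2159×e^(−0.257×7)).
e^(−1.799) = 0.16546; denominator = 1 + 8.2159×0.16546 = 2.3594.
N = 811/2.3594 = 343.726.

344 mice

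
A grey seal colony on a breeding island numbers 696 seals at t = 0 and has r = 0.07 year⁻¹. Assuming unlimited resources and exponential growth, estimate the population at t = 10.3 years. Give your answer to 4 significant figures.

1431 seals

N(t) = N₀·e^(rt) = 696 × e^(0.07×10.3) = 696 × e^0.721.
e^0.721 ≈ 2.0565, so N ≈ 696 × 2.0565 = 1431.32.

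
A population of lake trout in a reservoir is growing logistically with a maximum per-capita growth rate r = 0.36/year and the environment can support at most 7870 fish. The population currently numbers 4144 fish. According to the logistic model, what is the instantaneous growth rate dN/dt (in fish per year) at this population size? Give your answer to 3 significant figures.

706 fish per year

dN/dt = rN(1 − N/K) = 0.36 × 4144 × (1 − 4144/7870).
1 − 4144/7870 = 0.47344; dN/dt = 0.36 × 4144 × 0.47344 = 706.3.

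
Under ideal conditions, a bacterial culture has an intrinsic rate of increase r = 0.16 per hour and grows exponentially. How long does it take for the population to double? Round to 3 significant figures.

4.33 hours

Doubling time t_d = ln(2)/r = 0.6931/0.16 = 4.3322.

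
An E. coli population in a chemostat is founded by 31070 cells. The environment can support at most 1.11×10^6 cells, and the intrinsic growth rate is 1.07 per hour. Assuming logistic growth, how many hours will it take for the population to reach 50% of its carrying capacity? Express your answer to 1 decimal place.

3.3 hours

A = (K − N₀)/N₀ = (1.11×10^6 − 31070)/31070 = 34.726.
Solve 1.11×10^6/(1 + 34.726·e^(−1.07t)) = 555000: 1 + 34.726·e^(−1.07t) = 2, so e^(−1.07t) = 0.028797.
−1.07·t = ln(0.028797) = -3.5475, so t = 3.5475/1.07 = 3.3154.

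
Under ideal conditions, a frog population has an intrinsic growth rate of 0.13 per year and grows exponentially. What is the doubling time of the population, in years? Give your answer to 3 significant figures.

5.33 years

Doubling time t_d = ln(2)/r = 0.6931/0.13 = 5.3319.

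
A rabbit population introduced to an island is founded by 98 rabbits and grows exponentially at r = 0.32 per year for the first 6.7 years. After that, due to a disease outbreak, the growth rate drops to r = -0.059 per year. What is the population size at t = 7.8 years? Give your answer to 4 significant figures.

783.7 rabbits

Phase 1: N(6.7) = 98·e^(0.32×6.7) = 98·e^2.144 = 836.283.
Phase 2 runs for 7.8 − 6.7 = 1.1 years at r = -0.059.
N(7.8) = 836.283·e^(-0.059×1.1) = 836.283·e^-0.0649 = 783.732.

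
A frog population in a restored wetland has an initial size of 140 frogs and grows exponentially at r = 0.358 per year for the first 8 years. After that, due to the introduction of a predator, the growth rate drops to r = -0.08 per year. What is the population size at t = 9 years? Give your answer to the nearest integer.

2266 frogs

Phase 1: N(8) = 140·e^(0.358×8) = 140·e^2.864 = 2454.41.
Phase 2 runs for 9 − 8 = 1 years at r = -0.08.
N(9) = 2454.41·e^(-0.08×1) = 2454.41·e^-0.08 = 2265.71.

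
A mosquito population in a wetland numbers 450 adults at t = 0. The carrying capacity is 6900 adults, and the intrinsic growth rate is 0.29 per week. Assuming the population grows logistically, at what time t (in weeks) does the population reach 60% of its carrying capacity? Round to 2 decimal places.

A = (K − N₀)/N₀ = (6900 − 450)/450 = 14.333.
Solve 6900/(1 + 14.333·e^(−0.29t)) = 4140: 1 + 14.333·e^(−0.29t) = 1.6667, so e^(−0.29t) = 0.0465116.
−0.29·t = ln(0.0465116) = -3.0681, so t = 3.0681/0.29 = 10.579.

10.58 weeks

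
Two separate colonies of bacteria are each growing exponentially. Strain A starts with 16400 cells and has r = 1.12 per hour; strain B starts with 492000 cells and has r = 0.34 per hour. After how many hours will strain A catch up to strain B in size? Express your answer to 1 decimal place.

4.4 hours

Set 16400·e^(1.12t) = 492000·e^(0.34t).
e^((1.12 − 0.34)t) = 492000/16400 → e^(0.78·t) = 30.
0.78·t = ln(30) = 3.4012, so t = 3.4012/0.78 = 4.3605.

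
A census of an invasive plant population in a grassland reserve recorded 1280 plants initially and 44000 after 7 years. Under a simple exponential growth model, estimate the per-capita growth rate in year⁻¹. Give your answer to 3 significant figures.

0.505 per year

From N(t) = N₀·e^(rt): e^(r·7) = 44000/1280 = 34.375.
r·7 = ln(34.375) = 3.5373, so r = 3.5373/7 = 0.50533.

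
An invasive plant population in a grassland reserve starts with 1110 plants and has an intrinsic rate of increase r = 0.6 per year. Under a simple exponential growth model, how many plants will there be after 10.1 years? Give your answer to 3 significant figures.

475000 plants

N(t) = N₀·e^(rt) = 1110 × e^(0.6×10.1) = 1110 × e^6.06.
e^6.06 ≈ 428.38, so N ≈ 1110 × 428.38 = 475497.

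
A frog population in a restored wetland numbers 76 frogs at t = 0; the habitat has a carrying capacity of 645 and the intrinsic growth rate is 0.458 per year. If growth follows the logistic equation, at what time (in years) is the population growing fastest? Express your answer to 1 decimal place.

4.4 years

Logistic growth is fastest at N = K/2 = 322.5.
A = (K − N₀)/N₀ = 7.4868. Set K/(1 + A·e^(−rt)) = K/2 → A·e^(−rt) = 1.
e^(−0.458t) = 1/7.4868 = 0.133568, so t = ln(7.4868)/0.458 = 2.0131/0.458 = 4.3955.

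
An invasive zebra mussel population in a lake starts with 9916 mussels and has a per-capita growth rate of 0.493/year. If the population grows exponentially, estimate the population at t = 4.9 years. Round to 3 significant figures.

N(t) = N₀·e^(rt) = 9916 × e^(0.493×4.9) = 9916 × e^2.416.
e^2.416 ≈ 11.198, so N ≈ 9916 × 11.198 = 111035.

111000 mussels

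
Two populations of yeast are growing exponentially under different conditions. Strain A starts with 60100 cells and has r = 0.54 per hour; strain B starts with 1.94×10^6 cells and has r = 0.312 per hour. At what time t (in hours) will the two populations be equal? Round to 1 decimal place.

15.2 hours

Set 60100·e^(0.54t) = 1.94×10^6·e^(0.312t).
e^((0.54 − 0.312)t) = 1.94×10^6/60100 → e^(0.228·t) = 32.28.
0.228·t = ln(32.28) = 3.4744, so t = 3.4744/0.228 = 15.239.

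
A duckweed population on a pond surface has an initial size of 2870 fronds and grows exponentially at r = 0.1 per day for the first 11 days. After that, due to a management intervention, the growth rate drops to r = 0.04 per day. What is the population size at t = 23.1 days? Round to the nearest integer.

Phase 1: N(11) = 2870·e^(0.1×11) = 2870·e^1.1 = 8621.96.
Phase 2 runs for 23.1 − 11 = 12.1 days at r = 0.04.
N(23.1) = 8621.96·e^(0.04×12.1) = 8621.96·e^0.484 = 13989.6.

13990 fronds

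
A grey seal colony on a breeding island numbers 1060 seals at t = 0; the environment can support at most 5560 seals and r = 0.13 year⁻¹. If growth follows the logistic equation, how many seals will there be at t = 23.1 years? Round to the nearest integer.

4592 seals

A = (K − N₀)/N₀ = (5560 − 1060)/1060 = 4.2453.
N(t) = K/(1 + A·e^(−rt)) = 5560/(1 + 4.2453×e^(−0.13×23.1)).
e^(−3.003) = 0.049638; denominator = 1 + 4.2453×0.049638 = 1.2107.
N = 5560/1.2107 = 4592.28.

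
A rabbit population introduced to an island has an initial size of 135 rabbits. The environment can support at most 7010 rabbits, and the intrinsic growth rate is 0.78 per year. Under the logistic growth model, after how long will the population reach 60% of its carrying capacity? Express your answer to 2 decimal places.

A = (K − N₀)/N₀ = (7010 − 135)/135 = 50.926.
Solve 7010/(1 + 50.926·e^(−0.78t)) = 4206: 1 + 50.926·e^(−0.78t) = 1.6667, so e^(−0.78t) = 0.0130909.
−0.78·t = ln(0.0130909) = -4.3358, so t = 4.3358/0.78 = 5.5588.

5.56 years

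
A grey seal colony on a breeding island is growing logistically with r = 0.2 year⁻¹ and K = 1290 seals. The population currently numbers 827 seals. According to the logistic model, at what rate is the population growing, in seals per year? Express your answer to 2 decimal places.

59.36 seals per year

dN/dt = rN(1 − N/K) = 0.2 × 827 × (1 − 827/1290).
1 − 827/1290 = 0.35891; dN/dt = 0.2 × 827 × 0.35891 = 59.364.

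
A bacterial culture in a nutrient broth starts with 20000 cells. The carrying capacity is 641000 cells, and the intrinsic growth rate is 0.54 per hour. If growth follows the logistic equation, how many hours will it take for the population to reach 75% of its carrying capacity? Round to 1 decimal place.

A = (K − N₀)/N₀ = (641000 − 20000)/20000 = 31.05.
Solve 641000/(1 + 31.05·e^(−0.54t)) = 480750: 1 + 31.05·e^(−0.54t) = 1.3333, so e^(−0.54t) = 0.0107354.
−0.54·t = ln(0.0107354) = -4.5342, so t = 4.5342/0.54 = 8.3967.

8.4 hours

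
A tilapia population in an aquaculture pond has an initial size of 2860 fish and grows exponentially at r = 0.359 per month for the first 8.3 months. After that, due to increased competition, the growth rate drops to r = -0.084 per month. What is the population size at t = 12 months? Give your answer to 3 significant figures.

41300 fish

Phase 1: N(8.3) = 2860·e^(0.359×8.3) = 2860·e^2.98 = 56290.3.
Phase 2 runs for 12 − 8.3 = 3.7 months at r = -0.084.
N(12) = 56290.3·e^(-0.084×3.7) = 56290.3·e^-0.3108 = 41252.9.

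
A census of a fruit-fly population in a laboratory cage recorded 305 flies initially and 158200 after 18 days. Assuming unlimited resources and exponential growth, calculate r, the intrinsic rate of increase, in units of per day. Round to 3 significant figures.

From N(t) = N₀·e^(rt): e^(r·18) = 158200/305 = 518.69.
r·18 = ln(518.69) = 6.2513, so r = 6.2513/18 = 0.34729.

0.347 per day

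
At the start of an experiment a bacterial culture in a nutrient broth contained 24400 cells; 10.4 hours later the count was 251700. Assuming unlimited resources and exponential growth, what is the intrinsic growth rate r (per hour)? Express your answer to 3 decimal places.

From N(t) = N₀·e^(rt): e^(r·10.4) = 251700/24400 = 10.316.
r·10.4 = ln(10.316) = 2.3337, so r = 2.3337/10.4 = 0.22439.

0.224 per hour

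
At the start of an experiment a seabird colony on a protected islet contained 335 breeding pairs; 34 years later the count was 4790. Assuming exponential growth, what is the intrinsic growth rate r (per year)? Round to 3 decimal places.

0.078 per year

From N(t) = N₀·e^(rt): e^(r·34) = 4790/335 = 14.299.
r·34 = ln(14.299) = 2.6602, so r = 2.6602/34 = 0.07824.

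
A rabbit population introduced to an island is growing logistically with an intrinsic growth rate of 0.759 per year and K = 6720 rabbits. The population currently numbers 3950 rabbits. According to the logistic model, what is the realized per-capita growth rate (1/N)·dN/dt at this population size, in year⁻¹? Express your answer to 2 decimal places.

0.31 per year

(1/N)·dN/dt = r(1 − N/K) = 0.759 × (1 − 3950/6720).
= 0.759 × 0.4122 = 0.31286.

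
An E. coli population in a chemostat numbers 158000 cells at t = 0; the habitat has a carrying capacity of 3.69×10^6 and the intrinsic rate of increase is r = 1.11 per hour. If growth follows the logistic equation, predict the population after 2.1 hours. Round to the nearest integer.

1163004 cells

A = (K − N₀)/N₀ = (3.69×10^6 − 158000)/158000 = 22.354.
N(t) = K/(1 + A·e^(−rt)) = 3.69×10^6/(1 + 22.354×e^(−1.11×2.1)).
e^(−2.331) = 0.097198; denominator = 1 + 22.354×0.097198 = 3.1728.
N = 3.69×10^6/3.1728 = 1.163004×10^6.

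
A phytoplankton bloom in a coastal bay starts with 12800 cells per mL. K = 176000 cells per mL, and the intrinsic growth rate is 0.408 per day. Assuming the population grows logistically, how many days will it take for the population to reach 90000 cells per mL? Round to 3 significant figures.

6.35 days

A = (K − N₀)/N₀ = (176000 − 12800)/12800 = 12.75.
Solve 176000/(1 + 12.75·e^(−0.408t)) = 90000: 1 + 12.75·e^(−0.408t) = 1.9556, so e^(−0.408t) = 0.0749455.
−0.408·t = ln(0.0749455) = -2.591, so t = 2.591/0.408 = 6.3505.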